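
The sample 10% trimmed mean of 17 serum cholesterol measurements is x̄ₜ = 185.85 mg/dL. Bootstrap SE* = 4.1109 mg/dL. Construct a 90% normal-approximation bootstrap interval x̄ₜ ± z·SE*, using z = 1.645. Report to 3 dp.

(179.088, 192.612)

Margin = 1.645 × 4.1109 = 6.7624
Interval: 185.85 ± 6.7624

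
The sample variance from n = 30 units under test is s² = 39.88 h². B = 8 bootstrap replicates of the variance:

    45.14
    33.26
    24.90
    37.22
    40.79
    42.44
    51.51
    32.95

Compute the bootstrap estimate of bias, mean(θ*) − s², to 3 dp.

mean(θ*) = (45.14 + 33.26 + 24.90 + 37.22 + 40.79 + 42.44 + 51.51 + 32.95) / 8 = 38.5262
bias = 38.5262 − 39.88

bias = −1.354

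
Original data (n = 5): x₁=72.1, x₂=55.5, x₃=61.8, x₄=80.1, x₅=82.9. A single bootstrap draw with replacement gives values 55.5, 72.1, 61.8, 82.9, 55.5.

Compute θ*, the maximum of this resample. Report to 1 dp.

Maximum = 82.9

θ* = 82.9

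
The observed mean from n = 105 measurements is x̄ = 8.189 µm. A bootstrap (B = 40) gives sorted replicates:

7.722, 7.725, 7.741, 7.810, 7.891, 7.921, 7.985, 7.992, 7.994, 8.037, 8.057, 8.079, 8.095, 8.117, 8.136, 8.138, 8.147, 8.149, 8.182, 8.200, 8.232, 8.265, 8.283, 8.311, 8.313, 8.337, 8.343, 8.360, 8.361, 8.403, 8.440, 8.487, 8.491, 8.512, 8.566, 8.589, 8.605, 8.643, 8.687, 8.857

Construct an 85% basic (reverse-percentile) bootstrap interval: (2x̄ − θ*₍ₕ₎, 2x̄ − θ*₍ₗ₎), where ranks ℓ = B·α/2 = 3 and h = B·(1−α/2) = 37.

Percentile endpoints at ranks 3 and 37: θ*₍3₎ = 7.741, θ*₍37₎ = 8.605.
Basic interval reflects these around x̄:
  lower = 2 × 8.189 − 8.605 = 7.773
  upper = 2 × 8.189 − 7.741 = 8.637

(7.773, 8.637)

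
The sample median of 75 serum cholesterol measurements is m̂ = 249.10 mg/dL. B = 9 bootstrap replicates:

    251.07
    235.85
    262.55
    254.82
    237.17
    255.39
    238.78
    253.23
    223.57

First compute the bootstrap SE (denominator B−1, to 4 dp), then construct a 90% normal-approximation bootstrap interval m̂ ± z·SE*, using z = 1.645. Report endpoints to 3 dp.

(228.506, 269.694)

Mean of replicates = 245.8256; sum of squared deviations = 1253.7956; SE* = √(1253.7956/8) = 12.5190
Margin = 1.645 × 12.5190 = 20.5938
Interval: 249.10 ± 20.5938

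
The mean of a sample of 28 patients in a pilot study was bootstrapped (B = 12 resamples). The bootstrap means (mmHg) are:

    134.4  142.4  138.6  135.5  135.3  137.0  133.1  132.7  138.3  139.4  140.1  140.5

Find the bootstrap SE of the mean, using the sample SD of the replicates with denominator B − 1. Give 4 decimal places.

Bootstrap SE is the standard deviation of the 12 replicate means.
Mean of replicates: (134.4 + 142.4 + 138.6 + 135.5 + 135.3 + 137.0 + 133.1 + 132.7 + 138.3 + 139.4 + 140.1 + 140.5) / 12 = 1647.30000 / 12 = 137.27500
Sum of squared deviations: (−2.87500)² + (+5.12500)² + (+1.32500)² + (−1.77500)² + (−1.97500)² + (−0.27500)² + (−4.17500)² + (−4.57500)² + (+1.02500)² + (+2.12500)² + (+2.82500)² + (+3.22500)² = 105.72250
Variance = 105.72250 / 11 = 9.61114
SE* = √9.61114

SE* = 3.1002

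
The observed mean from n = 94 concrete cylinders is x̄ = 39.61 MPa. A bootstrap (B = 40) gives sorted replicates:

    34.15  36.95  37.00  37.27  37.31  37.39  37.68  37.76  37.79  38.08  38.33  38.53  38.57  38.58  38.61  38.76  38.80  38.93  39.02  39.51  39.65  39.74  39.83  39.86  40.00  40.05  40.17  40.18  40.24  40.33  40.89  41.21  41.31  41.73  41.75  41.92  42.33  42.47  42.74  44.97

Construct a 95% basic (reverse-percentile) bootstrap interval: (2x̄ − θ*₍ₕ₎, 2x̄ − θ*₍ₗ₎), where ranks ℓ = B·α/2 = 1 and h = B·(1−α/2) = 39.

(36.48, 45.07)

Percentile endpoints at ranks 1 and 39: θ*₍1₎ = 34.15, θ*₍39₎ = 42.74.
Basic interval reflects these around x̄:
  lower = 2 × 39.61 − 42.74 = 36.48
  upper = 2 × 39.61 − 34.15 = 45.07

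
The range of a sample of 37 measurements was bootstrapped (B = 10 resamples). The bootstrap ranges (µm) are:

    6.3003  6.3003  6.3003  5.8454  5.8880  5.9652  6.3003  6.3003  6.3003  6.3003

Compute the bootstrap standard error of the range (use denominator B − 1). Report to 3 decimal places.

SE* = 0.196

Bootstrap SE is the standard deviation of the 10 replicate ranges.
Mean of replicates: (6.3003 + 6.3003 + 6.3003 + 5.8454 + 5.8880 + 5.9652 + 6.3003 + 6.3003 + 6.3003 + 6.3003) / 10 = 61.80070 / 10 = 6.18007
Sum of squared deviations: (+0.12023)² + (+0.12023)² + (+0.12023)² + (−0.33467)² + (−0.29207)² + (−0.21487)² + (+0.12023)² + (+0.12023)² + (+0.12023)² + (+0.12023)² = 0.34466
Variance = 0.34466 / 9 = 0.03830
SE* = √0.03830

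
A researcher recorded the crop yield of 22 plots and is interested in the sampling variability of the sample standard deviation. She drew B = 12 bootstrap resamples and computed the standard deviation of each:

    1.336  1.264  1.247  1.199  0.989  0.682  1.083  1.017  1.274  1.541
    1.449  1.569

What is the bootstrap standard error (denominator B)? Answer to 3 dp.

SE* = 0.241

Bootstrap SE is the standard deviation of the 12 replicate standard deviations.
Mean of replicates: (1.336 + 1.264 + 1.247 + 1.199 + 0.989 + 0.682 + 1.083 + 1.017 + 1.274 + 1.541 + 1.449 + 1.569) / 12 = 14.6500 / 12 = 1.2208
Sum of squared deviations: (+0.1152)² + (+0.0432)² + (+0.0262)² + (−0.0218)² + (−0.2318)² + (−0.5388)² + (−0.1378)² + (−0.2038)² + (+0.0532)² + (+0.3202)² + (+0.2282)² + (+0.3482)² = 0.6995
Variance = 0.6995 / 12 = 0.0583
SE* = √0.0583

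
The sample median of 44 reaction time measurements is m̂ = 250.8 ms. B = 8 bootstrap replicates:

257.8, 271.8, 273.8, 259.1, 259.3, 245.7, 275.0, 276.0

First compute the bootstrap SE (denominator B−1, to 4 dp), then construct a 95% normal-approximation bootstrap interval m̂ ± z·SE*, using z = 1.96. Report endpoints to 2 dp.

Mean of replicates = 264.8125; sum of squared deviations = 836.0288; SE* = √(836.0288/7) = 10.9285
Margin = 1.96 × 10.9285 = 21.420
Interval: 250.8 ± 21.420

(229.38, 272.22)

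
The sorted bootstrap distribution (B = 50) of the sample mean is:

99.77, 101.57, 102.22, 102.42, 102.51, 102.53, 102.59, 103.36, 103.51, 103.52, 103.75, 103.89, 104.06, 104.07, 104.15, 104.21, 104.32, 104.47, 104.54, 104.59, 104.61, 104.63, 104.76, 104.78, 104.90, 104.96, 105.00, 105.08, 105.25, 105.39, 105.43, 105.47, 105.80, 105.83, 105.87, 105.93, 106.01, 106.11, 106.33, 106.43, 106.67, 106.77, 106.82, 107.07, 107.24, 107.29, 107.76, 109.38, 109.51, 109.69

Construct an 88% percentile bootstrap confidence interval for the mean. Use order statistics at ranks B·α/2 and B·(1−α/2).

α = 0.12; lower rank = 50 × 0.060 = 3; upper rank = 50 × 0.940 = 47.
The 3rd smallest replicate is 102.22; the 47th is 107.76.

(102.22, 107.76)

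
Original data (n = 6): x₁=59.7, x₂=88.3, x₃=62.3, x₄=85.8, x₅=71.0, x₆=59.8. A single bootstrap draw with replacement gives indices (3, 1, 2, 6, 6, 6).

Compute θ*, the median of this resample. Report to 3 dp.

Resample values: 62.3, 59.7, 88.3, 59.8, 59.8, 59.8.
Sorted: 59.7, 59.8, 59.8, 59.8, 62.3, 88.3
Median = average of the two middle values = 59.800

θ* = 59.800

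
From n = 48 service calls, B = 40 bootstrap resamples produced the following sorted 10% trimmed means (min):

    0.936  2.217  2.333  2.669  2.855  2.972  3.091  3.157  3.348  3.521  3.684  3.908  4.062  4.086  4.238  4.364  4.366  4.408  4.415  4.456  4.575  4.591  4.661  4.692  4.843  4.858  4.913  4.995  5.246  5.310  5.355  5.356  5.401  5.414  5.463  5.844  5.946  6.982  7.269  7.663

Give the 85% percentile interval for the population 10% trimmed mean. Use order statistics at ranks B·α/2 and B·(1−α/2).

(2.333, 5.946)

α = 0.15; lower rank = 40 × 0.075 = 3; upper rank = 40 × 0.925 = 37.
The 3rd smallest replicate is 2.333; the 37th is 5.946.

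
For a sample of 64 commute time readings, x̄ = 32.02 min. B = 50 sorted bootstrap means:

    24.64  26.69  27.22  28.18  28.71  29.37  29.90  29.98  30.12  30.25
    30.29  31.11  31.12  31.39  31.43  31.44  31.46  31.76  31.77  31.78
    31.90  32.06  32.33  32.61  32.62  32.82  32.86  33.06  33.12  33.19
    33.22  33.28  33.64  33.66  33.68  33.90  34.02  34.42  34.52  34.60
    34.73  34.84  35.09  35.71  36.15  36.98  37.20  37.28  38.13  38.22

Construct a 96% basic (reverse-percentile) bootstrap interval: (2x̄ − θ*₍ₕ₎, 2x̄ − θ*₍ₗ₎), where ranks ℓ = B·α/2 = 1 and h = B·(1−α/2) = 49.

(25.91, 39.40)

Percentile endpoints at ranks 1 and 49: θ*₍1₎ = 24.64, θ*₍49₎ = 38.13.
Basic interval reflects these around x̄:
  lower = 2 × 32.02 − 38.13 = 25.91
  upper = 2 × 32.02 − 24.64 = 39.40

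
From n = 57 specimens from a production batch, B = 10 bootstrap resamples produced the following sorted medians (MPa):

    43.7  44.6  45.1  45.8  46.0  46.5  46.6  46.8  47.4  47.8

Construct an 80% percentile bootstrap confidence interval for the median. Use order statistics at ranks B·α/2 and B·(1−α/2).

α = 0.20; lower rank = 10 × 0.100 = 1; upper rank = 10 × 0.900 = 9.
The 1st smallest replicate is 43.7; the 9th is 47.4.

(43.7, 47.4)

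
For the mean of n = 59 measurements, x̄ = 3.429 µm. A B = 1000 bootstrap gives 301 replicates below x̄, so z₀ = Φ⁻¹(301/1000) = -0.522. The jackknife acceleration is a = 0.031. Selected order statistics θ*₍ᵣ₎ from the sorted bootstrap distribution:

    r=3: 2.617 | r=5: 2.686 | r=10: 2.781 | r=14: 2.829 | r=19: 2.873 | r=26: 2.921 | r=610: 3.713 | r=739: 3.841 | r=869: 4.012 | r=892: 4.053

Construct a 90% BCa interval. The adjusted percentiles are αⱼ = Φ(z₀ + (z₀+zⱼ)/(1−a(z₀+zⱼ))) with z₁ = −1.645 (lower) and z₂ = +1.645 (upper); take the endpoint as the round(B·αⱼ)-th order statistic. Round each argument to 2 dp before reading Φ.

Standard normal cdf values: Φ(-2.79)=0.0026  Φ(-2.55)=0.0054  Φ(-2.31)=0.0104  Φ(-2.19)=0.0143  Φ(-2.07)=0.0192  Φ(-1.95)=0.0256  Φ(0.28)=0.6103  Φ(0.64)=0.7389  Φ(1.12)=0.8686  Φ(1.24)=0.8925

(2.686, 3.841)

Lower: z₀ + z₁ = -0.522 + (-1.645) = -2.167; 1 − a(z₀+z₁) = 1 − (0.031)(-2.167) = 1.0672; argument = -0.522 + (-2.167)/1.0672 = -2.5526 → -2.55.
α₁ = Φ(-2.55) = 0.0054; rank = round(1000 × 0.0054) = 5; θ*₍5₎ = 2.686.
Upper: z₀ + z₂ = 1.123; 1 − a(z₀+z₂) = 0.9652; argument = 0.6415 → 0.64; α₂ = 0.7389; rank = 739; θ*₍739₎ = 3.841.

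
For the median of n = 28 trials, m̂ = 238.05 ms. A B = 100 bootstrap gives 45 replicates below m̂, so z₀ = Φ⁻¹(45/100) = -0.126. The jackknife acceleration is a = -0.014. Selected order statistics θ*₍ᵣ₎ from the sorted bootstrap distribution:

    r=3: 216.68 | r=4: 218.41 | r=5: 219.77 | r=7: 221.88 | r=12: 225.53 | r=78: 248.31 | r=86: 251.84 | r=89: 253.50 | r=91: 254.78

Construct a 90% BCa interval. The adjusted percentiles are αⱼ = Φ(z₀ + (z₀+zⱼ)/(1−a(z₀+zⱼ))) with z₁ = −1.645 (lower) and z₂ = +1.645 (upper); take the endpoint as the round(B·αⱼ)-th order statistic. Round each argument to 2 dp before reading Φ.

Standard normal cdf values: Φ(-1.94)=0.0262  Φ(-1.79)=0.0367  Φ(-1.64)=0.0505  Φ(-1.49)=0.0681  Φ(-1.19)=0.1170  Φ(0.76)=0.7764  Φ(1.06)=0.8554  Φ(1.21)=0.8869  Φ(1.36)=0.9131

(216.68, 254.78)

Lower: z₀ + z₁ = -0.126 + (-1.645) = -1.771; 1 − a(z₀+z₁) = 1 − (-0.014)(-1.771) = 0.9752; argument = -0.126 + (-1.771)/0.9752 = -1.9420 → -1.94.
α₁ = Φ(-1.94) = 0.0262; rank = round(100 × 0.0262) = 3; θ*₍3₎ = 216.68.
Upper: z₀ + z₂ = 1.519; 1 − a(z₀+z₂) = 1.0213; argument = 1.3614 → 1.36; α₂ = 0.9131; rank = 91; θ*₍91₎ = 254.78.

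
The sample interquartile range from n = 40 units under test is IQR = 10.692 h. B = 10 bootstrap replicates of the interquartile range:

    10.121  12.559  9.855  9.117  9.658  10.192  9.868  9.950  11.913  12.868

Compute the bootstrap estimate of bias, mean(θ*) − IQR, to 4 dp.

bias = −0.0819

mean(θ*) = (10.121 + 12.559 + 9.855 + 9.117 + 9.658 + 10.192 + 9.868 + 9.950 + 11.913 + 12.868) / 10 = 10.61010
bias = 10.61010 − 10.692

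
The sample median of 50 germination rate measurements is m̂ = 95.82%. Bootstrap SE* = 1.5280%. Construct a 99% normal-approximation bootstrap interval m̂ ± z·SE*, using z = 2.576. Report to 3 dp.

(91.884, 99.756)

Margin = 2.576 × 1.5280 = 3.9361
Interval: 95.82 ± 3.9361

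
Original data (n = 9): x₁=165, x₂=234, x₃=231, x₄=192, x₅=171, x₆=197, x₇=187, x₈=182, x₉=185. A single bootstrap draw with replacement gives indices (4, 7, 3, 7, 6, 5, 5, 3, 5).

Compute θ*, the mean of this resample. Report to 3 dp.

Resample values: 192, 187, 231, 187, 197, 171, 171, 231, 171.
Mean = (192 + 187 + 231 + 187 + 197 + 171 + 171 + 231 + 171) / 9 = 1738.0 / 9 = 193.111

θ* = 193.111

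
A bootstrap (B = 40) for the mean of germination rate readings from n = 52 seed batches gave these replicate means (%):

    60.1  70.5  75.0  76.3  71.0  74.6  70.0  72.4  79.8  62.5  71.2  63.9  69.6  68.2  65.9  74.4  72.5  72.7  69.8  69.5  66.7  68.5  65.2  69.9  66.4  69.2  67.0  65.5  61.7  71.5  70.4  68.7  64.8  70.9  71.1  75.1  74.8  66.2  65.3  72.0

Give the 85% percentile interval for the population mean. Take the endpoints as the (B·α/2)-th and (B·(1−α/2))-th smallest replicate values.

Sorted replicates: 60.1, 61.7, 62.5, 63.9, 64.8, 65.2, 65.3, 65.5, 65.9, 66.2, 66.4, 66.7, 67.0, 68.2, 68.5, 68.7, 69.2, 69.5, 69.6, 69.8, 69.9, 70.0, 70.4, 70.5, 70.9, 71.0, 71.1, 71.2, 71.5, 72.0, 72.4, 72.5, 72.7, 74.4, 74.6, 74.8, 75.0, 75.1, 76.3, 79.8
α = 0.15; lower rank = 40 × 0.075 = 3; upper rank = 40 × 0.925 = 37.
The 3rd smallest replicate is 62.5; the 37th is 75.0.

(62.5, 75.0)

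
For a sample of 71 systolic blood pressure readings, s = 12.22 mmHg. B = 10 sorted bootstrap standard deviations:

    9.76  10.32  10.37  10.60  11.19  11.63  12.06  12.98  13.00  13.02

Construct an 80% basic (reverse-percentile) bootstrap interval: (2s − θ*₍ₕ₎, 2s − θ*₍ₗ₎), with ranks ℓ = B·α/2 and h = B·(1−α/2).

Percentile endpoints at ranks 1 and 9: θ*₍1₎ = 9.76, θ*₍9₎ = 13.00.
Basic interval reflects these around s:
  lower = 2 × 12.22 − 13.00 = 11.44
  upper = 2 × 12.22 − 9.76 = 14.68

(11.44, 14.68)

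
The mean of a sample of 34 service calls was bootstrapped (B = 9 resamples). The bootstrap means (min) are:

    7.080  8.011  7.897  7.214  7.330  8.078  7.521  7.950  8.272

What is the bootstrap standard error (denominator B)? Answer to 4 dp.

SE* = 0.4024

Bootstrap SE is the standard deviation of the 9 replicate means.
Mean of replicates: (7.080 + 8.011 + 7.897 + 7.214 + 7.330 + 8.078 + 7.521 + 7.950 + 8.272) / 9 = 69.35300 / 9 = 7.70589
Sum of squared deviations: (−0.62589)² + (+0.30511)² + (+0.19111)² + (−0.49189)² + (−0.37589)² + (+0.37211)² + (−0.18489)² + (+0.24411)² + (+0.56611)² = 1.45732
Variance = 1.45732 / 9 = 0.16192
SE* = √0.16192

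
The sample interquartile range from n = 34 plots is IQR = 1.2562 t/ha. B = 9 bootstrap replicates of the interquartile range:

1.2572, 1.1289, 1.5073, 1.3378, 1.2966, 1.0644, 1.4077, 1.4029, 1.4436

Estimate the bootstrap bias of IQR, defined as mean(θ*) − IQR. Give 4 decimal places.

mean(θ*) = (1.2572 + 1.1289 + 1.5073 + 1.3378 + 1.2966 + 1.0644 + 1.4077 + 1.4029 + 1.4436) / 9 = 1.31627
bias = 1.31627 − 1.2562

bias = +0.0601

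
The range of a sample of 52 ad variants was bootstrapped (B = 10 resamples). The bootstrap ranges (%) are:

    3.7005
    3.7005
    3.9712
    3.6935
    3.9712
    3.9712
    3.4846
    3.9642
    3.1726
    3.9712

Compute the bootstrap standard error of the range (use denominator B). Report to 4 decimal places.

Bootstrap SE is the standard deviation of the 10 replicate ranges.
Mean of replicates: (3.7005 + 3.7005 + 3.9712 + 3.6935 + 3.9712 + 3.9712 + 3.4846 + 3.9642 + 3.1726 + 3.9712) / 10 = 37.60070 / 10 = 3.76007
Sum of squared deviations: (−0.05957)² + (−0.05957)² + (+0.21113)² + (−0.06657)² + (+0.21113)² + (+0.21113)² + (−0.27547)² + (+0.20413)² + (−0.58747)² + (+0.21113)² = 0.65251
Variance = 0.65251 / 10 = 0.06525
SE* = √0.06525

SE* = 0.2554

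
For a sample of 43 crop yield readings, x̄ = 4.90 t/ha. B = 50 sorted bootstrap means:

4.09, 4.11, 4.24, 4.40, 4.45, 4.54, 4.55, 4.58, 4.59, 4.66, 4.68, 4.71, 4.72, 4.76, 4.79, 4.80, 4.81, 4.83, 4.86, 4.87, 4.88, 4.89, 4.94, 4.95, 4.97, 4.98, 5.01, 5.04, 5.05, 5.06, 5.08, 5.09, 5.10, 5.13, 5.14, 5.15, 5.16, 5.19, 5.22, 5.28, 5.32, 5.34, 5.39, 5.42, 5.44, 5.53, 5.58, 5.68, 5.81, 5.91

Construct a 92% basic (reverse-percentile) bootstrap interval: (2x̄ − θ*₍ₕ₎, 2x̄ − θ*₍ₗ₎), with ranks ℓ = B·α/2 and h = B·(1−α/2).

Percentile endpoints at ranks 2 and 48: θ*₍2₎ = 4.11, θ*₍48₎ = 5.68.
Basic interval reflects these around x̄:
  lower = 2 × 4.90 − 5.68 = 4.12
  upper = 2 × 4.90 − 4.11 = 5.69

(4.12, 5.69)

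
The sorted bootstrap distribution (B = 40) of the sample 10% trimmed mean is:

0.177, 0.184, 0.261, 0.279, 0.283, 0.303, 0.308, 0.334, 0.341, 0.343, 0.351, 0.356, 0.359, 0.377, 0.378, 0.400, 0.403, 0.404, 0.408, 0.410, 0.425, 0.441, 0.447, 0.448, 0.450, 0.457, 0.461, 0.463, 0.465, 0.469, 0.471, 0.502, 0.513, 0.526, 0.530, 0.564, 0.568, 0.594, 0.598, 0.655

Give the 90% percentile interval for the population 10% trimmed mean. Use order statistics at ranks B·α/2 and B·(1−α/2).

α = 0.10; lower rank = 40 × 0.050 = 2; upper rank = 40 × 0.950 = 38.
The 2nd smallest replicate is 0.184; the 38th is 0.594.

(0.184, 0.594)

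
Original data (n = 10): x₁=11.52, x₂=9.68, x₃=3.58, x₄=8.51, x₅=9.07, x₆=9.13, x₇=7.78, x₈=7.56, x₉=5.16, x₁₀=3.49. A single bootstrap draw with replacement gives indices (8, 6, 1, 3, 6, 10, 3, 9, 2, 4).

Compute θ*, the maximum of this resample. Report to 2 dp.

Resample values: 7.56, 9.13, 11.52, 3.58, 9.13, 3.49, 3.58, 5.16, 9.68, 8.51.
Maximum = 11.52

θ* = 11.52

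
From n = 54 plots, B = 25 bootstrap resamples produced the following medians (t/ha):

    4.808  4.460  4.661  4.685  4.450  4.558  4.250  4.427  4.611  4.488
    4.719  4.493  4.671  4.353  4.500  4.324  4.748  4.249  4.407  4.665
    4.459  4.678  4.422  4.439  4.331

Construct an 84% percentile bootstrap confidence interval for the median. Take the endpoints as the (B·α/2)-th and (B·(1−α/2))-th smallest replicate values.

Sorted replicates: 4.249, 4.250, 4.324, 4.331, 4.353, 4.407, 4.422, 4.427, 4.439, 4.450, 4.459, 4.460, 4.488, 4.493, 4.500, 4.558, 4.611, 4.661, 4.665, 4.671, 4.678, 4.685, 4.719, 4.748, 4.808
α = 0.16; lower rank = 25 × 0.080 = 2; upper rank = 25 × 0.920 = 23.
The 2nd smallest replicate is 4.250; the 23rd is 4.719.

(4.250, 4.719)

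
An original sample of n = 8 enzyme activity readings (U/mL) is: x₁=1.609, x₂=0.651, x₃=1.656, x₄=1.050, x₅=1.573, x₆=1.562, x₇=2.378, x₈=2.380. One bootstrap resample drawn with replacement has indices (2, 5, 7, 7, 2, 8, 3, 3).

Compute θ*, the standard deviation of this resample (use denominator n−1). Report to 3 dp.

θ* = 0.716

Resample values: 0.651, 1.573, 2.378, 2.378, 0.651, 2.380, 1.656, 1.656.
Mean = 1.6654; sum of squared deviations = 3.5930
s² = 3.5930 / 7 = 0.5133
s = √0.5133 = 0.716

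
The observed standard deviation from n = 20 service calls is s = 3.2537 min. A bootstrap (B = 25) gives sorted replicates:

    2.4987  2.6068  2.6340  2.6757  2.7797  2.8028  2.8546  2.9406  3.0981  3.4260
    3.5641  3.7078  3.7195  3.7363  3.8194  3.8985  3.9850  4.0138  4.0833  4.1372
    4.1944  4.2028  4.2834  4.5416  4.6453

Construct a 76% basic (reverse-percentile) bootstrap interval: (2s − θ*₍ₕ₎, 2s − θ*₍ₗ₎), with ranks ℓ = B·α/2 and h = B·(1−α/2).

(2.3046, 3.8734)

Percentile endpoints at ranks 3 and 22: θ*₍3₎ = 2.6340, θ*₍22₎ = 4.2028.
Basic interval reflects these around s:
  lower = 2 × 3.2537 − 4.2028 = 2.3046
  upper = 2 × 3.2537 − 2.6340 = 3.8734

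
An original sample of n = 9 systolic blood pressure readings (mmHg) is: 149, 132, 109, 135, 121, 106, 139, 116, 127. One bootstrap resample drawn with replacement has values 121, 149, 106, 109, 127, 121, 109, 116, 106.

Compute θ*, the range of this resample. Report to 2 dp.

Range = 149 − 106 = 43.00

θ* = 43.00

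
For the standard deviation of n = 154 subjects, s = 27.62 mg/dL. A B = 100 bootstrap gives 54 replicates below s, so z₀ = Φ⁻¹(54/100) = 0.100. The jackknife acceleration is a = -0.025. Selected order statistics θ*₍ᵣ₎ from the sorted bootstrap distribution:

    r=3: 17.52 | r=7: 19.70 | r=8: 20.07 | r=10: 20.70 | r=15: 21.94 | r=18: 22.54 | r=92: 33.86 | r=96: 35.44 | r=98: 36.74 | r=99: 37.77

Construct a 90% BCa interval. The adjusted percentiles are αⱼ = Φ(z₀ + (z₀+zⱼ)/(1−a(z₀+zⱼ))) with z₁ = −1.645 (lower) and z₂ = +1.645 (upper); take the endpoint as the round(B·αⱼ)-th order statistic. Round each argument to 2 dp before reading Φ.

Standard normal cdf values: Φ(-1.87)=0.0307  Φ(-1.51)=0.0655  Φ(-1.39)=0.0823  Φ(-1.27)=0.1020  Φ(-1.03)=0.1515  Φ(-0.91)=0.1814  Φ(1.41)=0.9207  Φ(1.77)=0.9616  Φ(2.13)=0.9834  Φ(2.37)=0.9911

Lower: z₀ + z₁ = 0.100 + (-1.645) = -1.545; 1 − a(z₀+z₁) = 1 − (-0.025)(-1.545) = 0.9614; argument = 0.100 + (-1.545)/0.9614 = -1.5071 → -1.51.
α₁ = Φ(-1.51) = 0.0655; rank = round(100 × 0.0655) = 7; θ*₍7₎ = 19.70.
Upper: z₀ + z₂ = 1.745; 1 − a(z₀+z₂) = 1.0436; argument = 1.7721 → 1.77; α₂ = 0.9616; rank = 96; θ*₍96₎ = 35.44.

(19.70, 35.44)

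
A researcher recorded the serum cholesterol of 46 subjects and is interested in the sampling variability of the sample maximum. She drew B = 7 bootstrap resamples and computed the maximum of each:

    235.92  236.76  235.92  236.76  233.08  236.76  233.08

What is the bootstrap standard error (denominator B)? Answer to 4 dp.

Bootstrap SE is the standard deviation of the 7 replicate maximums.
Mean of replicates: (235.92 + 236.76 + 235.92 + 236.76 + 233.08 + 236.76 + 233.08) / 7 = 1648.28000 / 7 = 235.46857
Sum of squared deviations: (+0.45143)² + (+1.29143)² + (+0.45143)² + (+1.29143)² + (−2.38857)² + (+1.29143)² + (−2.38857)² = 16.82149
Variance = 16.82149 / 7 = 2.40307
SE* = √2.40307

SE* = 1.5502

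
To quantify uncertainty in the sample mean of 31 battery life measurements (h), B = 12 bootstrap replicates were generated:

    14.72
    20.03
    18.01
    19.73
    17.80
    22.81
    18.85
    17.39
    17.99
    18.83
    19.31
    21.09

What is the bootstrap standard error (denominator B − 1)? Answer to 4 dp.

SE* = 2.0182

Bootstrap SE is the standard deviation of the 12 replicate means.
Mean of replicates: (14.72 + 20.03 + 18.01 + 19.73 + 17.80 + 22.81 + 18.85 + 17.39 + 17.99 + 18.83 + 19.31 + 21.09) / 12 = 226.56000 / 12 = 18.88000
Sum of squared deviations: (−4.16000)² + (+1.15000)² + (−0.87000)² + (+0.85000)² + (−1.08000)² + (+3.93000)² + (−0.03000)² + (−1.49000)² + (−0.89000)² + (−0.05000)² + (+0.43000)² + (+2.21000)² = 44.80340
Variance = 44.80340 / 11 = 4.07304
SE* = √4.07304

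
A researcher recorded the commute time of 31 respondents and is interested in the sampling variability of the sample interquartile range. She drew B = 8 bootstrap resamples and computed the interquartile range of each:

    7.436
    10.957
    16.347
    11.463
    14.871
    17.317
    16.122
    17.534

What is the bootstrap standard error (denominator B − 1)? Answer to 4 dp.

Bootstrap SE is the standard deviation of the 8 replicate interquartile ranges.
Mean of replicates: (7.436 + 10.957 + 16.347 + 11.463 + 14.871 + 17.317 + 16.122 + 17.534) / 8 = 112.04700 / 8 = 14.00587
Sum of squared deviations: (−6.56987)² + (−3.04887)² + (+2.34113)² + (−2.54288)² + (+0.86513)² + (+3.31113)² + (+2.11613)² + (+3.52812)² = 93.04362
Variance = 93.04362 / 7 = 13.29195
SE* = √13.29195

SE* = 3.6458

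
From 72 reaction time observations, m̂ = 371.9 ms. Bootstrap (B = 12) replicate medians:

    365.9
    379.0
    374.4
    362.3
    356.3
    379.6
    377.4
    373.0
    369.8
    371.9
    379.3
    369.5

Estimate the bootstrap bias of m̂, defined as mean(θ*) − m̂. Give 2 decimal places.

mean(θ*) = (365.9 + 379.0 + 374.4 + 362.3 + 356.3 + 379.6 + 377.4 + 373.0 + 369.8 + 371.9 + 379.3 + 369.5) / 12 = 371.533
bias = 371.533 − 371.9

bias = −0.37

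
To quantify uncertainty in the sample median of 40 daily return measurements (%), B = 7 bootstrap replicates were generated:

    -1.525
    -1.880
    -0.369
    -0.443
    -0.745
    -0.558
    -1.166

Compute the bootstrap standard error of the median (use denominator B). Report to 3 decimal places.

SE* = 0.539

Bootstrap SE is the standard deviation of the 7 replicate medians.
Mean of replicates: ((-1.525) + (-1.880) + (-0.369) + (-0.443) + (-0.745) + (-0.558) + (-1.166)) / 7 = -6.6860 / 7 = -0.9551
Sum of squared deviations: (−0.5699)² + (−0.9249)² + (+0.5861)² + (+0.5121)² + (+0.2101)² + (+0.3971)² + (−0.2109)² = 2.0323
Variance = 2.0323 / 7 = 0.2903
SE* = √0.2903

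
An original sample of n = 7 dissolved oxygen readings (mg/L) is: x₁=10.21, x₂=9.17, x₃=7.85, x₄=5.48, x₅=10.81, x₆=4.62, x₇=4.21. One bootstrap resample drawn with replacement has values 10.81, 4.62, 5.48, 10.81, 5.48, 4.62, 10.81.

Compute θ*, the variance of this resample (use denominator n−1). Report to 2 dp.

Mean = 7.5186; sum of squared deviations = 57.6155
s² = 57.6155 / 6 = 9.6026

θ* = 9.60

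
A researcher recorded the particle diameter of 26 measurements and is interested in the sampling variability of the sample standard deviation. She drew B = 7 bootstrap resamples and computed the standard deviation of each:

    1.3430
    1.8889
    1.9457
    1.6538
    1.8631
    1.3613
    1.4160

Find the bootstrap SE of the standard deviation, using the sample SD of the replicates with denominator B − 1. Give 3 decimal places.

SE* = 0.265

Bootstrap SE is the standard deviation of the 7 replicate standard deviations.
Mean of replicates: (1.3430 + 1.8889 + 1.9457 + 1.6538 + 1.8631 + 1.3613 + 1.4160) / 7 = 11.47180 / 7 = 1.63883
Sum of squared deviations: (−0.29583)² + (+0.25007)² + (+0.30687)² + (+0.01497)² + (+0.22427)² + (−0.27753)² + (−0.22283)² = 0.42142
Variance = 0.42142 / 6 = 0.07024
SE* = √0.07024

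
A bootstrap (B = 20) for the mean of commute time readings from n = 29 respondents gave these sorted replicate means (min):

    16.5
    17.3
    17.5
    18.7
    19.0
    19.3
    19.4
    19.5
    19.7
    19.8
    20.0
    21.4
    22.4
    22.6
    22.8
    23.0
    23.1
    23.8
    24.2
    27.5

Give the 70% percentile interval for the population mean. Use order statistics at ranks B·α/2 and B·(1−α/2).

(17.5, 23.1)

α = 0.30; lower rank = 20 × 0.150 = 3; upper rank = 20 × 0.850 = 17.
The 3rd smallest replicate is 17.5; the 17th is 23.1.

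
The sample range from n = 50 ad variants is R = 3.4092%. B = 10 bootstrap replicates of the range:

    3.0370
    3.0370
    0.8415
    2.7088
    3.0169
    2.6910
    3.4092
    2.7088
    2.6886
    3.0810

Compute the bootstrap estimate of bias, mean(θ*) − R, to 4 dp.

bias = −0.6872

mean(θ*) = (3.0370 + 3.0370 + 0.8415 + 2.7088 + 3.0169 + 2.6910 + 3.4092 + 2.7088 + 2.6886 + 3.0810) / 10 = 2.72198
bias = 2.72198 − 3.4092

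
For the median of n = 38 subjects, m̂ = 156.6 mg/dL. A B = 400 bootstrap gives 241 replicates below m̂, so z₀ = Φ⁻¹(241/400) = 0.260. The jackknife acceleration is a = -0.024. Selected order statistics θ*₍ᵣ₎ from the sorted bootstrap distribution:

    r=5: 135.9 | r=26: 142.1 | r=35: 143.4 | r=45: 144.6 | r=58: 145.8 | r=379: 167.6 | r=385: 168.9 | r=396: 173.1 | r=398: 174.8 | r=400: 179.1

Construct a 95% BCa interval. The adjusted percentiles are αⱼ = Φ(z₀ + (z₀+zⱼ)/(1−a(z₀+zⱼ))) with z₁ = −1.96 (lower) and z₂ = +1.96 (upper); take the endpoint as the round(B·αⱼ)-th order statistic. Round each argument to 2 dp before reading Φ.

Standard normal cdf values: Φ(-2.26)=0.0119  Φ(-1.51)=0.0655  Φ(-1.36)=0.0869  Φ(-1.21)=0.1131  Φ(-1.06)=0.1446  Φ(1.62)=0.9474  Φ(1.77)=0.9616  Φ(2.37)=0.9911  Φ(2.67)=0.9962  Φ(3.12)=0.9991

(142.1, 173.1)

Lower: z₀ + z₁ = 0.260 + (-1.960) = -1.700; 1 − a(z₀+z₁) = 1 − (-0.024)(-1.700) = 0.9592; argument = 0.260 + (-1.700)/0.9592 = -1.5123 → -1.51.
α₁ = Φ(-1.51) = 0.0655; rank = round(400 × 0.0655) = 26; θ*₍26₎ = 142.1.
Upper: z₀ + z₂ = 2.220; 1 − a(z₀+z₂) = 1.0533; argument = 2.3677 → 2.37; α₂ = 0.9911; rank = 396; θ*₍396₎ = 173.1.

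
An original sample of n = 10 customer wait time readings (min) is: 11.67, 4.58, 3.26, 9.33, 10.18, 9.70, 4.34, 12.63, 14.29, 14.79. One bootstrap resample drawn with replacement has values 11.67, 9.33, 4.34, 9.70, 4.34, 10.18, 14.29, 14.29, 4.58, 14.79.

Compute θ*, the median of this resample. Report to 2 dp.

θ* = 9.94

Sorted: 4.34, 4.34, 4.58, 9.33, 9.70, 10.18, 11.67, 14.29, 14.29, 14.79
Median = average of the two middle values = 9.94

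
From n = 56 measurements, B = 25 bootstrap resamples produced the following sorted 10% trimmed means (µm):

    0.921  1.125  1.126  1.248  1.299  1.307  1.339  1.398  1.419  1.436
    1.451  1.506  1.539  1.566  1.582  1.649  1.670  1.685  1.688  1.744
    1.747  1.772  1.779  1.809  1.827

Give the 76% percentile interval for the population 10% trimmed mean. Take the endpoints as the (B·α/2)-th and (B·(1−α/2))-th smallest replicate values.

(1.126, 1.772)

α = 0.24; lower rank = 25 × 0.120 = 3; upper rank = 25 × 0.880 = 22.
The 3rd smallest replicate is 1.126; the 22nd is 1.772.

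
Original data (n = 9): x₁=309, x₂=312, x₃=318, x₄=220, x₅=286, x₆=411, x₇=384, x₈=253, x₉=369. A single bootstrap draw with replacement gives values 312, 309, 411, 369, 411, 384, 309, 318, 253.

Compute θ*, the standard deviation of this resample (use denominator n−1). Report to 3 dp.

Mean = 341.7778; sum of squared deviations = 23589.5556
s² = 23589.5556 / 8 = 2948.6944
s = √2948.6944 = 54.302

θ* = 54.302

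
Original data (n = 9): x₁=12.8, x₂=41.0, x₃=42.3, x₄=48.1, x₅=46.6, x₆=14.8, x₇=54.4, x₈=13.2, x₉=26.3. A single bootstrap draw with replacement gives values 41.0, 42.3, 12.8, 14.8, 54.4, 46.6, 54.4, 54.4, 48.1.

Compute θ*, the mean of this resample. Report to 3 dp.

θ* = 40.978

Mean = (41.0 + 42.3 + 12.8 + 14.8 + 54.4 + 46.6 + 54.4 + 54.4 + 48.1) / 9 = 368.80 / 9 = 40.978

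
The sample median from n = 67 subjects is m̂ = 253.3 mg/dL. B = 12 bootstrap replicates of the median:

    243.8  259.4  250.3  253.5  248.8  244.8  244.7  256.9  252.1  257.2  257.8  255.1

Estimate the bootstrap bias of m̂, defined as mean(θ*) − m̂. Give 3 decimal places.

mean(θ*) = (243.8 + 259.4 + 250.3 + 253.5 + 248.8 + 244.8 + 244.7 + 256.9 + 252.1 + 257.2 + 257.8 + 255.1) / 12 = 252.0333
bias = 252.0333 − 253.3

bias = −1.267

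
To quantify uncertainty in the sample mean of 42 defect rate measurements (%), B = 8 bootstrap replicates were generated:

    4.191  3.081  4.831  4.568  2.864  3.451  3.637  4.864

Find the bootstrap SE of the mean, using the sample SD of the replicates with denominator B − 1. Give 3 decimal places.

SE* = 0.787

Bootstrap SE is the standard deviation of the 8 replicate means.
Mean of replicates: (4.191 + 3.081 + 4.831 + 4.568 + 2.864 + 3.451 + 3.637 + 4.864) / 8 = 31.4870 / 8 = 3.9359
Sum of squared deviations: (+0.2551)² + (−0.8549)² + (+0.8951)² + (+0.6321)² + (−1.0719)² + (−0.4849)² + (−0.2989)² + (+0.9281)² = 4.3315
Variance = 4.3315 / 7 = 0.6188
SE* = √0.6188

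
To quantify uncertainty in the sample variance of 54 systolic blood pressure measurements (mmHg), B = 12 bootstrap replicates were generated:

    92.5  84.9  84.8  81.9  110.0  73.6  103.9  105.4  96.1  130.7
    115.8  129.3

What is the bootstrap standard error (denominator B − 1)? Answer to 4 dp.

SE* = 18.4476

Bootstrap SE is the standard deviation of the 12 replicate variances.
Mean of replicates: (92.5 + 84.9 + 84.8 + 81.9 + 110.0 + 73.6 + 103.9 + 105.4 + 96.1 + 130.7 + 115.8 + 129.3) / 12 = 1208.90000 / 12 = 100.74167
Sum of squared deviations: (−8.24167)² + (−15.84167)² + (−15.94167)² + (−18.84167)² + (+9.25833)² + (−27.14167)² + (+3.15833)² + (+4.65833)² + (−4.64167)² + (+29.95833)² + (+15.05833)² + (+28.55833)² = 3743.46917
Variance = 3743.46917 / 11 = 340.31538
SE* = √340.31538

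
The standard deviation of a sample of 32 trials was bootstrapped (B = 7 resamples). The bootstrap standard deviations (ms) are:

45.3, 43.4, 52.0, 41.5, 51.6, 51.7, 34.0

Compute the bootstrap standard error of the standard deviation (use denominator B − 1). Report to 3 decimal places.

SE* = 6.714

Bootstrap SE is the standard deviation of the 7 replicate standard deviations.
Mean of replicates: (45.3 + 43.4 + 52.0 + 41.5 + 51.6 + 51.7 + 34.0) / 7 = 319.5000 / 7 = 45.6429
Sum of squared deviations: (−0.3429)² + (−2.2429)² + (+6.3571)² + (−4.1429)² + (+5.9571)² + (+6.0571)² + (−11.6429)² = 270.4571
Variance = 270.4571 / 6 = 45.0762
SE* = √45.0762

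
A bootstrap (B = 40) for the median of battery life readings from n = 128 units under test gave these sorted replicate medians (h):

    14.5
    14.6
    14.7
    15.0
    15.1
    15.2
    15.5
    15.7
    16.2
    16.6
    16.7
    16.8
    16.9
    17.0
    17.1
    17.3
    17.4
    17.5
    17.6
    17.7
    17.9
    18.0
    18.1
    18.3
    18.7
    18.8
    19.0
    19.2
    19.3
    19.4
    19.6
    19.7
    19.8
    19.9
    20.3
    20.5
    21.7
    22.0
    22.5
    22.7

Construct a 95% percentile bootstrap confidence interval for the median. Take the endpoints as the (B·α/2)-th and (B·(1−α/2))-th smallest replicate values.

α = 0.05; lower rank = 40 × 0.025 = 1; upper rank = 40 × 0.975 = 39.
The 1st smallest replicate is 14.5; the 39th is 22.5.

(14.5, 22.5)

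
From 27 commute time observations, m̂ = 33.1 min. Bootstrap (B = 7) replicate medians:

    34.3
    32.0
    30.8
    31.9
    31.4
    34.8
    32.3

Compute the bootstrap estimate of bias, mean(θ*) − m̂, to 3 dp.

mean(θ*) = (34.3 + 32.0 + 30.8 + 31.9 + 31.4 + 34.8 + 32.3) / 7 = 32.5000
bias = 32.5000 − 33.1

bias = −0.600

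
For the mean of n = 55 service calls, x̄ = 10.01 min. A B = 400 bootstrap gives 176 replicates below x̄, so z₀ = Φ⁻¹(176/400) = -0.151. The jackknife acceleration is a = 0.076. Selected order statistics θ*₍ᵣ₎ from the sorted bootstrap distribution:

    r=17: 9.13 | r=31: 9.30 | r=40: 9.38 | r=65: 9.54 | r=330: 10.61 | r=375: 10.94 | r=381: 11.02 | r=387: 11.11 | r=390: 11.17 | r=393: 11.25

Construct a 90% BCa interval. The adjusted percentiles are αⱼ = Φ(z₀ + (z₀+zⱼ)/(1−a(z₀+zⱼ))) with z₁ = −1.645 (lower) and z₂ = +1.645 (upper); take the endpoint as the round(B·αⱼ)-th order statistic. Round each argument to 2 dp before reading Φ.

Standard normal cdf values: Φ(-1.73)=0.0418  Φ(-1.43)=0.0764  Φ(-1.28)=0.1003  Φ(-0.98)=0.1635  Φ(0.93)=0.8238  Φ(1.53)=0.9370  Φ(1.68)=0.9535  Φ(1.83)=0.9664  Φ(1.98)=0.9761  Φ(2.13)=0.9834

(9.13, 10.94)

Lower: z₀ + z₁ = -0.151 + (-1.645) = -1.796; 1 − a(z₀+z₁) = 1 − (0.076)(-1.796) = 1.1365; argument = -0.151 + (-1.796)/1.1365 = -1.7313 → -1.73.
α₁ = Φ(-1.73) = 0.0418; rank = round(400 × 0.0418) = 17; θ*₍17₎ = 9.13.
Upper: z₀ + z₂ = 1.494; 1 − a(z₀+z₂) = 0.8865; argument = 1.5344 → 1.53; α₂ = 0.9370; rank = 375; θ*₍375₎ = 10.94.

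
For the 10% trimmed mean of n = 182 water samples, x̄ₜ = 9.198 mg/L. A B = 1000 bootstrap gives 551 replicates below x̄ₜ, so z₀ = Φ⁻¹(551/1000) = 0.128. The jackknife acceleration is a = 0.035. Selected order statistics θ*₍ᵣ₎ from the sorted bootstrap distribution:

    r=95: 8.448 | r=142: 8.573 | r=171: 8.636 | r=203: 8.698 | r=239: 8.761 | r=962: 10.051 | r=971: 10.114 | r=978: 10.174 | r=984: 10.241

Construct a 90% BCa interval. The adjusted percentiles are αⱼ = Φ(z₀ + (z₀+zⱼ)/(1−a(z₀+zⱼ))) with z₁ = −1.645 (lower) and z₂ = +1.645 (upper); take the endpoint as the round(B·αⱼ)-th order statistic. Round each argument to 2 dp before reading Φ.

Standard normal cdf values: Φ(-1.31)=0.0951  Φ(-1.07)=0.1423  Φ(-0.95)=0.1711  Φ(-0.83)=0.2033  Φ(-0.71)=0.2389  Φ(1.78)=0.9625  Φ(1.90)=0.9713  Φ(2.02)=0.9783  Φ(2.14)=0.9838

Lower: z₀ + z₁ = 0.128 + (-1.645) = -1.517; 1 − a(z₀+z₁) = 1 − (0.035)(-1.517) = 1.0531; argument = 0.128 + (-1.517)/1.0531 = -1.3125 → -1.31.
α₁ = Φ(-1.31) = 0.0951; rank = round(1000 × 0.0951) = 95; θ*₍95₎ = 8.448.
Upper: z₀ + z₂ = 1.773; 1 − a(z₀+z₂) = 0.9379; argument = 2.0183 → 2.02; α₂ = 0.9783; rank = 978; θ*₍978₎ = 10.174.

(8.448, 10.174)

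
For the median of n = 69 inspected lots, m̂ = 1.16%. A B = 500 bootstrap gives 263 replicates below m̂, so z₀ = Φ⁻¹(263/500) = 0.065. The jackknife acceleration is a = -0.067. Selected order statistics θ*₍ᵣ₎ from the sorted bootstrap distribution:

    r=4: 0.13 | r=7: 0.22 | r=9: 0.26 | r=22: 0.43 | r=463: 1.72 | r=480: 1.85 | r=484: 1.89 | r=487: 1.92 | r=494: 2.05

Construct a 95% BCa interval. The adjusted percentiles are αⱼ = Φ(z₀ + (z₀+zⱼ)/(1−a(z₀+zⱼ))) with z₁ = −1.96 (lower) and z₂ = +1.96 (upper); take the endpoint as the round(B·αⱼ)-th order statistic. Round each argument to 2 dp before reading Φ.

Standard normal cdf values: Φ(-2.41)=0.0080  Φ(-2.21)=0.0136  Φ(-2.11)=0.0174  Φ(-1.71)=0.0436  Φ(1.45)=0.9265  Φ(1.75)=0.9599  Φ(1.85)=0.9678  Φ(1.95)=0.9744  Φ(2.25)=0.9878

Lower: z₀ + z₁ = 0.065 + (-1.960) = -1.895; 1 − a(z₀+z₁) = 1 − (-0.067)(-1.895) = 0.8730; argument = 0.065 + (-1.895)/0.8730 = -2.1056 → -2.11.
α₁ = Φ(-2.11) = 0.0174; rank = round(500 × 0.0174) = 9; θ*₍9₎ = 0.26.
Upper: z₀ + z₂ = 2.025; 1 − a(z₀+z₂) = 1.1357; argument = 1.8481 → 1.85; α₂ = 0.9678; rank = 484; θ*₍484₎ = 1.89.

(0.26, 1.89)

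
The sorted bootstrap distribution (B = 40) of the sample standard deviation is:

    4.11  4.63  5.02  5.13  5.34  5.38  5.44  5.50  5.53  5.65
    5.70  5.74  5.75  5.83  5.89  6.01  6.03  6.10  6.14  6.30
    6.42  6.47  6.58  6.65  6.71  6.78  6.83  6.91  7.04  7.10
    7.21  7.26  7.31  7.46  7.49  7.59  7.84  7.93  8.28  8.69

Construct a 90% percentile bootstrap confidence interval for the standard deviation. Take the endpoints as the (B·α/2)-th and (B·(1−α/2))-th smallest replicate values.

(4.63, 7.93)

α = 0.10; lower rank = 40 × 0.050 = 2; upper rank = 40 × 0.950 = 38.
The 2nd smallest replicate is 4.63; the 38th is 7.93.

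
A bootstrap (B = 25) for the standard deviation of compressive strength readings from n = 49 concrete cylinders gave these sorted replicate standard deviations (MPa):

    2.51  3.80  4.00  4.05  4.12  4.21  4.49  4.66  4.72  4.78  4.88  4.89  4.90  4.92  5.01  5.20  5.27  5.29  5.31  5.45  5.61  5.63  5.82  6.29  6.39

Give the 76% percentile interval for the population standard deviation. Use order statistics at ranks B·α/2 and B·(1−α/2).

(4.00, 5.63)

α = 0.24; lower rank = 25 × 0.120 = 3; upper rank = 25 × 0.880 = 22.
The 3rd smallest replicate is 4.00; the 22nd is 5.63.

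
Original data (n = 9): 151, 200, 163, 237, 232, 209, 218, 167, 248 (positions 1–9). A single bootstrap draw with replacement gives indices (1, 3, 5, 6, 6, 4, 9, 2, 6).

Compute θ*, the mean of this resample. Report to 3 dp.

Resample values: 151, 163, 232, 209, 209, 237, 248, 200, 209.
Mean = (151 + 163 + 232 + 209 + 209 + 237 + 248 + 200 + 209) / 9 = 1858.0 / 9 = 206.444

θ* = 206.444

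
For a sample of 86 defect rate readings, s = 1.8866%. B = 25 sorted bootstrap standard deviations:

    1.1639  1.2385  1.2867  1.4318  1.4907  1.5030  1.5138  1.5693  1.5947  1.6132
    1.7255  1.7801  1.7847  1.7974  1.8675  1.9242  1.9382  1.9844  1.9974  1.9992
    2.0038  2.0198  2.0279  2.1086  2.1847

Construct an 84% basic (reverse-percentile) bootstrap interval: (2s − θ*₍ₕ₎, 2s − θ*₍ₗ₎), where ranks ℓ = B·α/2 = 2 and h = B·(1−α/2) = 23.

(1.7453, 2.5347)

Percentile endpoints at ranks 2 and 23: θ*₍2₎ = 1.2385, θ*₍23₎ = 2.0279.
Basic interval reflects these around s:
  lower = 2 × 1.8866 − 2.0279 = 1.7453
  upper = 2 × 1.8866 − 1.2385 = 2.5347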